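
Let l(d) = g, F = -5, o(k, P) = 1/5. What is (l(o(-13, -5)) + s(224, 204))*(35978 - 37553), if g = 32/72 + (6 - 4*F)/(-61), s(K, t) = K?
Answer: -21522550/61 ≈ -3.5283e+5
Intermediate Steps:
o(k, P) = ⅕
g = 10/549 (g = 32/72 + (6 - 4*(-5))/(-61) = 32*(1/72) + (6 + 20)*(-1/61) = 4/9 + 26*(-1/61) = 4/9 - 26/61 = 10/549 ≈ 0.018215)
l(d) = 10/549
(l(o(-13, -5)) + s(224, 204))*(35978 - 37553) = (10/549 + 224)*(35978 - 37553) = (122986/549)*(-1575) = -21522550/61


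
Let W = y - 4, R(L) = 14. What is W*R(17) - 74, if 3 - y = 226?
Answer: -3252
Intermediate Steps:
y = -223 (y = 3 - 1*226 = 3 - 226 = -223)
W = -227 (W = -223 - 4 = -227)
W*R(17) - 74 = -227*14 - 74 = -3178 - 74 = -3252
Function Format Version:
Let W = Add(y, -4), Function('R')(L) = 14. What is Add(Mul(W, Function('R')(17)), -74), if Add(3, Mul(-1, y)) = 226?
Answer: -3252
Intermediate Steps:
y = -223 (y = Add(3, Mul(-1, 226)) = Add(3, -226) = -223)
W = -227 (W = Add(-223, -4) = -227)
Add(Mul(W, Function('R')(17)), -74) = Add(Mul(-227, 14), -74) = Add(-3178, -74) = -3252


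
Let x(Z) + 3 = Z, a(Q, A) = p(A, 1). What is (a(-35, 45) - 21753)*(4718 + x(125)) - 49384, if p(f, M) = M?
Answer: -105329064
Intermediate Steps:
a(Q, A) = 1
x(Z) = -3 + Z
(a(-35, 45) - 21753)*(4718 + x(125)) - 49384 = (1 - 21753)*(4718 + (-3 + 125)) - 49384 = -21752*(4718 + 122) - 49384 = -21752*4840 - 49384 = -105279680 - 49384 = -105329064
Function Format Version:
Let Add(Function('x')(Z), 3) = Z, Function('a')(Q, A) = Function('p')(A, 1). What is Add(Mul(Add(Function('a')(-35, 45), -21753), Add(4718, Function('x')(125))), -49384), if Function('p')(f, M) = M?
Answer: -105329064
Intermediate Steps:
Function('a')(Q, A) = 1
Function('x')(Z) = Add(-3, Z)
Add(Mul(Add(Function('a')(-35, 45), -21753), Add(4718, Function('x')(125))), -49384) = Add(Mul(Add(1, -21753), Add(4718, Add(-3, 125))), -49384) = Add(Mul(-21752, Add(4718, 122)), -49384) = Add(Mul(-21752, 4840), -49384) = Add(-105279680, -49384) = -105329064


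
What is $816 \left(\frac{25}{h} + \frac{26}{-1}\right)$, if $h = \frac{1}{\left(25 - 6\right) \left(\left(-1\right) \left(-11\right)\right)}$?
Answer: $4242384$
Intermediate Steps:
$h = \frac{1}{209}$ ($h = \frac{1}{19 \cdot 11} = \frac{1}{19} \cdot \frac{1}{11} = \frac{1}{209} \approx 0.0047847$)
$816 \left(\frac{25}{h} + \frac{26}{-1}\right) = 816 \left(25 \frac{1}{\frac{1}{209}} + \frac{26}{-1}\right) = 816 \left(25 \cdot 209 + 26 \left(-1\right)\right) = 816 \left(5225 - 26\right) = 816 \cdot 5199 = 4242384$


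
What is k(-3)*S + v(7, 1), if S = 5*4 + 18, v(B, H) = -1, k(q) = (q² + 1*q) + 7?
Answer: 493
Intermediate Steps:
k(q) = 7 + q + q² (k(q) = (q² + q) + 7 = (q + q²) + 7 = 7 + q + q²)
S = 38 (S = 20 + 18 = 38)
k(-3)*S + v(7, 1) = (7 - 3 + (-3)²)*38 - 1 = (7 - 3 + 9)*38 - 1 = 13*38 - 1 = 494 - 1 = 493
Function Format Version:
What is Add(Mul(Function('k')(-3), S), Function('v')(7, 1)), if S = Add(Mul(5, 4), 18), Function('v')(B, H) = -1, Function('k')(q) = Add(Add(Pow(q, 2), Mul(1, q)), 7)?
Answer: 493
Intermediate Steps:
Function('k')(q) = Add(7, q, Pow(q, 2)) (Function('k')(q) = Add(Add(Pow(q, 2), q), 7) = Add(Add(q, Pow(q, 2)), 7) = Add(7, q, Pow(q, 2)))
S = 38 (S = Add(20, 18) = 38)
Add(Mul(Function('k')(-3), S), Function('v')(7, 1)) = Add(Mul(Add(7, -3, Pow(-3, 2)), 38), -1) = Add(Mul(Add(7, -3, 9), 38), -1) = Add(Mul(13, 38), -1) = Add(494, -1) = 493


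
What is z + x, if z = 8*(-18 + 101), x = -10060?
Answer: -9396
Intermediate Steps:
z = 664 (z = 8*83 = 664)
z + x = 664 - 10060 = -9396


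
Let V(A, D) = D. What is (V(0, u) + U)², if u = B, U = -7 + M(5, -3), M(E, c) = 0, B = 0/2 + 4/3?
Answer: 289/9 ≈ 32.111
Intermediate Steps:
B = 4/3 (B = 0*(½) + 4*(⅓) = 0 + 4/3 = 4/3 ≈ 1.3333)
U = -7 (U = -7 + 0 = -7)
u = 4/3 ≈ 1.3333
(V(0, u) + U)² = (4/3 - 7)² = (-17/3)² = 289/9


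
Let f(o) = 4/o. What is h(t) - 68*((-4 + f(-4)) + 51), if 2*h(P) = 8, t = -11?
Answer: -3124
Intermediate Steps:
h(P) = 4 (h(P) = (1/2)*8 = 4)
h(t) - 68*((-4 + f(-4)) + 51) = 4 - 68*((-4 + 4/(-4)) + 51) = 4 - 68*((-4 + 4*(-1/4)) + 51) = 4 - 68*((-4 - 1) + 51) = 4 - 68*(-5 + 51) = 4 - 68*46 = 4 - 3128 = -3124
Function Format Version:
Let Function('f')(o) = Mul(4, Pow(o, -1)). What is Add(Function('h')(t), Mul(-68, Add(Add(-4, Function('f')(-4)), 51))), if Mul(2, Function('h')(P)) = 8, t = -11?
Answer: -3124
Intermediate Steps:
Function('h')(P) = 4 (Function('h')(P) = Mul(Rational(1, 2), 8) = 4)
Add(Function('h')(t), Mul(-68, Add(Add(-4, Function('f')(-4)), 51))) = Add(4, Mul(-68, Add(Add(-4, Mul(4, Pow(-4, -1))), 51))) = Add(4, Mul(-68, Add(Add(-4, Mul(4, Rational(-1, 4))), 51))) = Add(4, Mul(-68, Add(Add(-4, -1), 51))) = Add(4, Mul(-68, Add(-5, 51))) = Add(4, Mul(-68, 46)) = Add(4, -3128) = -3124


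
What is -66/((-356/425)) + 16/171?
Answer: 2401123/30438 ≈ 78.886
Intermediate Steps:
-66/((-356/425)) + 16/171 = -66/((-356*1/425)) + 16*(1/171) = -66/(-356/425) + 16/171 = -66*(-425/356) + 16/171 = 14025/178 + 16/171 = 2401123/30438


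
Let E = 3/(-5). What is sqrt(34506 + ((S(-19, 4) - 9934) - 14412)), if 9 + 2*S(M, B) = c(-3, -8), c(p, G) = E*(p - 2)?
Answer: sqrt(10157) ≈ 100.78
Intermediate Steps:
E = -3/5 (E = 3*(-1/5) = -3/5 ≈ -0.60000)
c(p, G) = 6/5 - 3*p/5 (c(p, G) = -3*(p - 2)/5 = -3*(-2 + p)/5 = 6/5 - 3*p/5)
S(M, B) = -3 (S(M, B) = -9/2 + (6/5 - 3/5*(-3))/2 = -9/2 + (6/5 + 9/5)/2 = -9/2 + (1/2)*3 = -9/2 + 3/2 = -3)
sqrt(34506 + ((S(-19, 4) - 9934) - 14412)) = sqrt(34506 + ((-3 - 9934) - 14412)) = sqrt(34506 + (-9937 - 14412)) = sqrt(34506 - 24349) = sqrt(10157)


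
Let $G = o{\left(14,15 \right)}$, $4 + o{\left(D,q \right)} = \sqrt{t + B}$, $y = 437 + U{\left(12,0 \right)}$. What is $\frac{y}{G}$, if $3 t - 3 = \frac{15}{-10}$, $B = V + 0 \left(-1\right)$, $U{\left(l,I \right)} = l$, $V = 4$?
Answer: $- \frac{3592}{23} - \frac{1347 \sqrt{2}}{23} \approx -239.0$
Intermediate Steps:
$B = 4$ ($B = 4 + 0 \left(-1\right) = 4 + 0 = 4$)
$y = 449$ ($y = 437 + 12 = 449$)
$t = \frac{1}{2}$ ($t = 1 + \frac{15 \frac{1}{-10}}{3} = 1 + \frac{15 \left(- \frac{1}{10}\right)}{3} = 1 + \frac{1}{3} \left(- \frac{3}{2}\right) = 1 - \frac{1}{2} = \frac{1}{2} \approx 0.5$)
$o{\left(D,q \right)} = -4 + \frac{3 \sqrt{2}}{2}$ ($o{\left(D,q \right)} = -4 + \sqrt{\frac{1}{2} + 4} = -4 + \sqrt{\frac{9}{2}} = -4 + \frac{3 \sqrt{2}}{2}$)
$G = -4 + \frac{3 \sqrt{2}}{2} \approx -1.8787$
$\frac{y}{G} = \frac{449}{-4 + \frac{3 \sqrt{2}}{2}}$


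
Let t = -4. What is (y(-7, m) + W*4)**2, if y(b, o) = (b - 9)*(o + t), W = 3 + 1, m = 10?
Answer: 6400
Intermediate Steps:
W = 4
y(b, o) = (-9 + b)*(-4 + o) (y(b, o) = (b - 9)*(o - 4) = (-9 + b)*(-4 + o))
(y(-7, m) + W*4)**2 = ((36 - 9*10 - 4*(-7) - 7*10) + 4*4)**2 = ((36 - 90 + 28 - 70) + 16)**2 = (-96 + 16)**2 = (-80)**2 = 6400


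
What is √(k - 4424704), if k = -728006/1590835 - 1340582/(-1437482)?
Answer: I*√5784679343082279551456993410235/1143398338735 ≈ 2103.5*I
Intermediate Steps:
k = 543074622539/1143398338735 (k = -728006*1/1590835 - 1340582*(-1/1437482) = -728006/1590835 + 670291/718741 = 543074622539/1143398338735 ≈ 0.47497)
√(k - 4424704) = √(543074622539/1143398338735 - 4424704) = √(-5059198659919486901/1143398338735) = I*√5784679343082279551456993410235/1143398338735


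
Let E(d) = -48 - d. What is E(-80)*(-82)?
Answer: -2624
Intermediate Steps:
E(-80)*(-82) = (-48 - 1*(-80))*(-82) = (-48 + 80)*(-82) = 32*(-82) = -2624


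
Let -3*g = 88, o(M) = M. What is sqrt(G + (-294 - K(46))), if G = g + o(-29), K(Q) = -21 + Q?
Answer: 2*I*sqrt(849)/3 ≈ 19.425*I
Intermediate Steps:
g = -88/3 (g = -1/3*88 = -88/3 ≈ -29.333)
G = -175/3 (G = -88/3 - 29 = -175/3 ≈ -58.333)
sqrt(G + (-294 - K(46))) = sqrt(-175/3 + (-294 - (-21 + 46))) = sqrt(-175/3 + (-294 - 1*25)) = sqrt(-175/3 + (-294 - 25)) = sqrt(-175/3 - 319) = sqrt(-1132/3) = 2*I*sqrt(849)/3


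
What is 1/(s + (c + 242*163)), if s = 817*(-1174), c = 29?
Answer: -1/919683 ≈ -1.0873e-6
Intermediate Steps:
s = -959158
1/(s + (c + 242*163)) = 1/(-959158 + (29 + 242*163)) = 1/(-959158 + (29 + 39446)) = 1/(-959158 + 39475) = 1/(-919683) = -1/919683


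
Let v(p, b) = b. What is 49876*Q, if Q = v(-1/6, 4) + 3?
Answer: 349132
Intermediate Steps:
Q = 7 (Q = 4 + 3 = 7)
49876*Q = 49876*7 = 349132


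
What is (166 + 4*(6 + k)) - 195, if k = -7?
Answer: -33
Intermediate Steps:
(166 + 4*(6 + k)) - 195 = (166 + 4*(6 - 7)) - 195 = (166 + 4*(-1)) - 195 = (166 - 4) - 195 = 162 - 195 = -33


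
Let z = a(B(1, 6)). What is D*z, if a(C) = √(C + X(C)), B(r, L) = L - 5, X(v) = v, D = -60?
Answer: -60*√2 ≈ -84.853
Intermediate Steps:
B(r, L) = -5 + L
a(C) = √2*√C (a(C) = √(C + C) = √(2*C) = √2*√C)
z = √2 (z = √2*√(-5 + 6) = √2*√1 = √2*1 = √2 ≈ 1.4142)
D*z = -60*√2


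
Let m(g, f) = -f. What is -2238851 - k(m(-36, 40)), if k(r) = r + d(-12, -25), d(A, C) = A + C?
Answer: -2238774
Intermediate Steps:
k(r) = -37 + r (k(r) = r + (-12 - 25) = r - 37 = -37 + r)
-2238851 - k(m(-36, 40)) = -2238851 - (-37 - 1*40) = -2238851 - (-37 - 40) = -2238851 - 1*(-77) = -2238851 + 77 = -2238774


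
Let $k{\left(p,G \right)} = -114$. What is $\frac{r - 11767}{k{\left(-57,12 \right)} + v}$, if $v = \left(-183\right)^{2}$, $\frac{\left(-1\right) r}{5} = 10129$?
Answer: $- \frac{20804}{11125} \approx -1.87$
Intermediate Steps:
$r = -50645$ ($r = \left(-5\right) 10129 = -50645$)
$v = 33489$
$\frac{r - 11767}{k{\left(-57,12 \right)} + v} = \frac{-50645 - 11767}{-114 + 33489} = - \frac{62412}{33375} = \left(-62412\right) \frac{1}{33375} = - \frac{20804}{11125}$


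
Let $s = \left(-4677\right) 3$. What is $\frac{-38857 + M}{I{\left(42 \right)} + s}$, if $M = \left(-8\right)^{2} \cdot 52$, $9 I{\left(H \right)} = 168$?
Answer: $\frac{106587}{42037} \approx 2.5356$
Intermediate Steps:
$I{\left(H \right)} = \frac{56}{3}$ ($I{\left(H \right)} = \frac{1}{9} \cdot 168 = \frac{56}{3}$)
$M = 3328$ ($M = 64 \cdot 52 = 3328$)
$s = -14031$
$\frac{-38857 + M}{I{\left(42 \right)} + s} = \frac{-38857 + 3328}{\frac{56}{3} - 14031} = - \frac{35529}{- \frac{42037}{3}} = \left(-35529\right) \left(- \frac{3}{42037}\right) = \frac{106587}{42037}$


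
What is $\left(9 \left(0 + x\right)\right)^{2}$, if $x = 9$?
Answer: $6561$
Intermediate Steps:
$\left(9 \left(0 + x\right)\right)^{2} = \left(9 \left(0 + 9\right)\right)^{2} = \left(9 \cdot 9\right)^{2} = 81^{2} = 6561$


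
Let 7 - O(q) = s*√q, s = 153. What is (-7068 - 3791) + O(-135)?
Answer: -10852 - 459*I*√15 ≈ -10852.0 - 1777.7*I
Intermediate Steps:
O(q) = 7 - 153*√q
(-7068 - 3791) + O(-135) = (-7068 - 3791) + (7 - 459*I*√15) = -10859 + (7 - 459*I*√15) = -10852 - 459*I*√15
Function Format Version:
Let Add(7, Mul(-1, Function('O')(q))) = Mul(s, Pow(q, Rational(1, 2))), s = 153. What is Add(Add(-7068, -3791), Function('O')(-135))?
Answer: Add(-10852, Mul(-459, I, Pow(15, Rational(1, 2)))) ≈ Add(-10852., Mul(-1777.7, I))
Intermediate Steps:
Function('O')(q) = Add(7, Mul(-153, Pow(q, Rational(1, 2)))) (Function('O')(q) = Add(7, Mul(-1, Mul(153, Pow(q, Rational(1, 2))))) = Add(7, Mul(-153, Pow(q, Rational(1, 2)))))
Add(Add(-7068, -3791), Function('O')(-135)) = Add(Add(-7068, -3791), Add(7, Mul(-153, Pow(-135, Rational(1, 2))))) = Add(-10859, Add(7, Mul(-153, Mul(3, I, Pow(15, Rational(1, 2)))))) = Add(-10859, Add(7, Mul(-459, I, Pow(15, Rational(1, 2))))) = Add(-10852, Mul(-459, I, Pow(15, Rational(1, 2))))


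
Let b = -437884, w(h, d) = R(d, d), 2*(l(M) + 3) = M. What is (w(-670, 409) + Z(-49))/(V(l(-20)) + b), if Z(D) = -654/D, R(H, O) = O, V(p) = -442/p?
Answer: -4139/4290930 ≈ -0.00096459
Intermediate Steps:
l(M) = -3 + M/2
w(h, d) = d
(w(-670, 409) + Z(-49))/(V(l(-20)) + b) = (409 - 654/(-49))/(-442/(-3 + (½)*(-20)) - 437884) = (409 - 654*(-1/49))/(-442/(-3 - 10) - 437884) = (409 + 654/49)/(-442/(-13) - 437884) = 20695/(49*(-442*(-1/13) - 437884)) = 20695/(49*(34 - 437884)) = (20695/49)/(-437850) = (20695/49)*(-1/437850) = -4139/4290930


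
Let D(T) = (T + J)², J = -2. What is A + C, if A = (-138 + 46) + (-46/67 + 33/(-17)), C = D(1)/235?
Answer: -25327396/267665 ≈ -94.624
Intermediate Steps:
D(T) = (-2 + T)² (D(T) = (T - 2)² = (-2 + T)²)
C = 1/235 (C = (-2 + 1)²/235 = (-1)²*(1/235) = 1*(1/235) = 1/235 ≈ 0.0042553)
A = -107781/1139 (A = -92 + (-46*1/67 + 33*(-1/17)) = -92 + (-46/67 - 33/17) = -92 - 2993/1139 = -107781/1139 ≈ -94.628)
A + C = -107781/1139 + 1/235 = -25327396/267665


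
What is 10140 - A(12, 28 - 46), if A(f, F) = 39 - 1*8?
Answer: 10109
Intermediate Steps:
A(f, F) = 31 (A(f, F) = 39 - 8 = 31)
10140 - A(12, 28 - 46) = 10140 - 1*31 = 10140 - 31 = 10109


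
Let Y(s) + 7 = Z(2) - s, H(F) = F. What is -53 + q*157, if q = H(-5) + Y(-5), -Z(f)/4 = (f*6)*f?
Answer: -16224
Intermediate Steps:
Z(f) = -24*f² (Z(f) = -4*f*6*f = -4*6*f*f = -24*f²)
Y(s) = -103 - s (Y(s) = -7 + (-24*2² - s) = -7 + (-24*4 - s) = -7 + (-96 - s) = -103 - s)
q = -103 (q = -5 + (-103 - 1*(-5)) = -5 + (-103 + 5) = -5 - 98 = -103)
-53 + q*157 = -53 - 103*157 = -53 - 16171 = -16224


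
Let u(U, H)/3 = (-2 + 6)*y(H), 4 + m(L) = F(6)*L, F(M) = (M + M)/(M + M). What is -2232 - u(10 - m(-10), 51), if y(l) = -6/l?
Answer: -37920/17 ≈ -2230.6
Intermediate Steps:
F(M) = 1 (F(M) = (2*M)/((2*M)) = (2*M)*(1/(2*M)) = 1)
m(L) = -4 + L (m(L) = -4 + 1*L = -4 + L)
u(U, H) = -72/H (u(U, H) = 3*((-2 + 6)*(-6/H)) = 3*(4*(-6/H)) = 3*(-24/H) = -72/H)
-2232 - u(10 - m(-10), 51) = -2232 - (-72)/51 = -2232 - 1*(-24/17) = -2232 + 24/17 = -37920/17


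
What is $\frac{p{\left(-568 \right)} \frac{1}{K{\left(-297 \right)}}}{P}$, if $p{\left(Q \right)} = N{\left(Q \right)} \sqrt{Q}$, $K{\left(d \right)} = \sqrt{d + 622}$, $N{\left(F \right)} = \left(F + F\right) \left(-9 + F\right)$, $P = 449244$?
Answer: $\frac{327736 i \sqrt{1846}}{7300215} \approx 1.9289 i$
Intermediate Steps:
$N{\left(F \right)} = 2 F \left(-9 + F\right)$
$K{\left(d \right)} = \sqrt{622 + d}$
$p{\left(Q \right)} = 2 Q^{\frac{3}{2}} \left(-9 + Q\right)$ ($p{\left(Q \right)} = 2 Q \left(-9 + Q\right) \sqrt{Q} = 2 Q^{\frac{3}{2}} \left(-9 + Q\right)$)
$\frac{p{\left(-568 \right)} \frac{1}{K{\left(-297 \right)}}}{P} = \frac{2 \left(-568\right)^{\frac{3}{2}} \left(-9 - 568\right) \frac{1}{\sqrt{622 - 297}}}{449244} = \frac{2 \left(- 1136 i \sqrt{142}\right) \left(-577\right)}{\sqrt{325}} \cdot \frac{1}{449244} = \frac{1310944 i \sqrt{142}}{5 \sqrt{13}} \cdot \frac{1}{449244} = 1310944 i \sqrt{142} \frac{\sqrt{13}}{65} \cdot \frac{1}{449244} = \frac{1310944 i \sqrt{1846}}{65} \cdot \frac{1}{449244} = \frac{327736 i \sqrt{1846}}{7300215}$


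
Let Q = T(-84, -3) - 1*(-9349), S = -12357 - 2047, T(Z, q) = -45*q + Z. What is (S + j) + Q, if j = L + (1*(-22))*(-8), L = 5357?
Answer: 529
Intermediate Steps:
T(Z, q) = Z - 45*q
S = -14404
j = 5533 (j = 5357 + (1*(-22))*(-8) = 5357 - 22*(-8) = 5357 + 176 = 5533)
Q = 9400 (Q = (-84 - 45*(-3)) - 1*(-9349) = (-84 + 135) + 9349 = 51 + 9349 = 9400)
(S + j) + Q = (-14404 + 5533) + 9400 = -8871 + 9400 = 529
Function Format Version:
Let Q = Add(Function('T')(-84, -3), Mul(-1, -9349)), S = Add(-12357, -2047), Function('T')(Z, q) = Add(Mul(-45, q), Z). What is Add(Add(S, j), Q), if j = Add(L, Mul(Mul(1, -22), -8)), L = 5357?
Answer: 529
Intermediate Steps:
Function('T')(Z, q) = Add(Z, Mul(-45, q))
S = -14404
j = 5533 (j = Add(5357, Mul(Mul(1, -22), -8)) = Add(5357, Mul(-22, -8)) = Add(5357, 176) = 5533)
Q = 9400 (Q = Add(Add(-84, Mul(-45, -3)), Mul(-1, -9349)) = Add(Add(-84, 135), 9349) = Add(51, 9349) = 9400)
Add(Add(S, j), Q) = Add(Add(-14404, 5533), 9400) = Add(-8871, 9400) = 529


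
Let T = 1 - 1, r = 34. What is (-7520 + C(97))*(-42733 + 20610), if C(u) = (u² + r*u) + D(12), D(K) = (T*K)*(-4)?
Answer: -114752001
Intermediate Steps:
T = 0
D(K) = 0 (D(K) = (0*K)*(-4) = 0*(-4) = 0)
C(u) = u² + 34*u (C(u) = (u² + 34*u) + 0 = u² + 34*u)
(-7520 + C(97))*(-42733 + 20610) = (-7520 + 97*(34 + 97))*(-42733 + 20610) = (-7520 + 97*131)*(-22123) = (-7520 + 12707)*(-22123) = 5187*(-22123) = -114752001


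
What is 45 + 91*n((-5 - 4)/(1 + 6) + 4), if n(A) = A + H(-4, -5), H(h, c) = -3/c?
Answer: 1733/5 ≈ 346.60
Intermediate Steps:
n(A) = ⅗ + A (n(A) = A - 3/(-5) = A - 3*(-⅕) = A + ⅗ = ⅗ + A)
45 + 91*n((-5 - 4)/(1 + 6) + 4) = 45 + 91*(⅗ + ((-5 - 4)/(1 + 6) + 4)) = 45 + 91*(⅗ + (-9/7 + 4)) = 45 + 91*(⅗ + 19/7) = 45 + 91*(116/35) = 45 + 1508/5 = 1733/5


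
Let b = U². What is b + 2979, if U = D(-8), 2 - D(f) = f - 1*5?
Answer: 3204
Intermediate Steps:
D(f) = 7 - f (D(f) = 2 - (f - 1*5) = 2 - (f - 5) = 2 - (-5 + f) = 2 + (5 - f) = 7 - f)
U = 15 (U = 7 - 1*(-8) = 7 + 8 = 15)
b = 225 (b = 15² = 225)
b + 2979 = 225 + 2979 = 3204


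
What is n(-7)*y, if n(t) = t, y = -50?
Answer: 350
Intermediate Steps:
n(-7)*y = -7*(-50) = 350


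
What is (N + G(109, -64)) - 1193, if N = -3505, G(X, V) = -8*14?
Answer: -4810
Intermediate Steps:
G(X, V) = -112
(N + G(109, -64)) - 1193 = (-3505 - 112) - 1193 = -3617 - 1193 = -4810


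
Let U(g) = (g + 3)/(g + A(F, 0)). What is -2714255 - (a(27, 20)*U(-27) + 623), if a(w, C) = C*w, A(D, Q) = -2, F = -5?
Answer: -78744422/29 ≈ -2.7153e+6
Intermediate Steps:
U(g) = (3 + g)/(-2 + g) (U(g) = (g + 3)/(g - 2) = (3 + g)/(-2 + g))
-2714255 - (a(27, 20)*U(-27) + 623) = -2714255 - ((20*27)*((3 - 27)/(-2 - 27)) + 623) = -2714255 - (540*(-24/(-29)) + 623) = -2714255 - (540*(-1/29*(-24)) + 623) = -2714255 - (540*(24/29) + 623) = -2714255 - (12960/29 + 623) = -2714255 - 1*31027/29 = -2714255 - 31027/29 = -78744422/29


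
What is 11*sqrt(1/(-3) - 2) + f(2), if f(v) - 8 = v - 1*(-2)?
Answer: 12 + 11*I*sqrt(21)/3 ≈ 12.0 + 16.803*I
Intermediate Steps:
f(v) = 10 + v (f(v) = 8 + (v - 1*(-2)) = 8 + (v + 2) = 8 + (2 + v) = 10 + v)
11*sqrt(1/(-3) - 2) + f(2) = 11*sqrt(1/(-3) - 2) + (10 + 2) = 11*sqrt(-1/3 - 2) + 12 = 11*sqrt(-7/3) + 12 = 11*(I*sqrt(21)/3) + 12 = 11*I*sqrt(21)/3 + 12 = 12 + 11*I*sqrt(21)/3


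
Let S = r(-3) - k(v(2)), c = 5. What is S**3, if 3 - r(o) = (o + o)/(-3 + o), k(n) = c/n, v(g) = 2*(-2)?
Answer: 2197/64 ≈ 34.328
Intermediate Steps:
v(g) = -4
k(n) = 5/n
r(o) = 3 - 2*o/(-3 + o) (r(o) = 3 - (o + o)/(-3 + o) = 3 - 2*o/(-3 + o))
S = 13/4 (S = (-9 - 3)/(-3 - 3) - 5/(-4) = -12/(-6) - 5*(-1)/4 = -1/6*(-12) - 1*(-5/4) = 2 + 5/4 = 13/4 ≈ 3.2500)
S**3 = (13/4)**3 = 2197/64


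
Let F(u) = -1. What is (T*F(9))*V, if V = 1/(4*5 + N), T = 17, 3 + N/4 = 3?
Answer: -17/20 ≈ -0.85000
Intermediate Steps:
N = 0 (N = -12 + 4*3 = -12 + 12 = 0)
V = 1/20 (V = 1/(4*5 + 0) = 1/(20 + 0) = 1/20 ≈ 0.050000)
(T*F(9))*V = (17*(-1))*(1/20) = -17*1/20 = -17/20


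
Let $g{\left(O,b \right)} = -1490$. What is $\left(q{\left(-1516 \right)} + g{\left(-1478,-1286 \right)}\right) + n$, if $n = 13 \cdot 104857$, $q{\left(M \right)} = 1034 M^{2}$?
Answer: $2377758355$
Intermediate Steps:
$n = 1363141$
$\left(q{\left(-1516 \right)} + g{\left(-1478,-1286 \right)}\right) + n = \left(1034 \left(-1516\right)^{2} - 1490\right) + 1363141 = \left(1034 \cdot 2298256 - 1490\right) + 1363141 = \left(2376396704 - 1490\right) + 1363141 = 2376395214 + 1363141 = 2377758355$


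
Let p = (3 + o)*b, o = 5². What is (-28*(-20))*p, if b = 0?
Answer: 0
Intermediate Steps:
o = 25
p = 0 (p = (3 + 25)*0 = 28*0 = 0)
(-28*(-20))*p = -28*(-20)*0 = 560*0 = 0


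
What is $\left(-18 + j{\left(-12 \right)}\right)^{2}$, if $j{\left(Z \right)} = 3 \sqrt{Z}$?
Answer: $216 - 216 i \sqrt{3} \approx 216.0 - 374.12 i$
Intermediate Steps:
$\left(-18 + j{\left(-12 \right)}\right)^{2} = \left(-18 + 3 \sqrt{-12}\right)^{2} = \left(-18 + 3 \cdot 2 i \sqrt{3}\right)^{2} = \left(-18 + 6 i \sqrt{3}\right)^{2}$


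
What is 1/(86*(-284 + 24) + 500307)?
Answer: 1/477947 ≈ 2.0923e-6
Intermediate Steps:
1/(86*(-284 + 24) + 500307) = 1/(86*(-260) + 500307) = 1/(-22360 + 500307) = 1/477947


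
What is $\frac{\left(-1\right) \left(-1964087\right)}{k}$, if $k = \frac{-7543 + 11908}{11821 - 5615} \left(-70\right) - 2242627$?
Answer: $- \frac{6094561961}{6959024356} \approx -0.87578$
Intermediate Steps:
$k = - \frac{6959024356}{3103}$ ($k = \frac{4365}{6206} \left(-70\right) - 2242627 = - \frac{152775}{3103} - 2242627 = - \frac{6959024356}{3103} \approx -2.2427 \cdot 10^{6}$)
$\frac{\left(-1\right) \left(-1964087\right)}{k} = \frac{\left(-1\right) \left(-1964087\right)}{- \frac{6959024356}{3103}} = 1964087 \left(- \frac{3103}{6959024356}\right) = - \frac{6094561961}{6959024356}$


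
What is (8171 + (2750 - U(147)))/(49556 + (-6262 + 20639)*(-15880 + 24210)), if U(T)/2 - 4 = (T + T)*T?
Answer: -75523/119809966 ≈ -0.00063036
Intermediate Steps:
U(T) = 8 + 4*T**2 (U(T) = 8 + 2*((T + T)*T) = 8 + 2*((2*T)*T) = 8 + 2*(2*T**2) = 8 + 4*T**2)
(8171 + (2750 - U(147)))/(49556 + (-6262 + 20639)*(-15880 + 24210)) = (8171 + (2750 - (8 + 4*147**2)))/(49556 + (-6262 + 20639)*(-15880 + 24210)) = (8171 + (2750 - (8 + 4*21609)))/(49556 + 14377*8330) = (8171 + (2750 - (8 + 86436)))/(49556 + 119760410) = (8171 + (2750 - 1*86444))/119809966 = (8171 + (2750 - 86444))*(1/119809966) = (8171 - 83694)*(1/119809966) = -75523*1/119809966 = -75523/119809966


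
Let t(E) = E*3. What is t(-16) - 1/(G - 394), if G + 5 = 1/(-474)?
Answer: -9077622/189127 ≈ -47.997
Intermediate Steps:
t(E) = 3*E
G = -2371/474 (G = -5 + 1/(-474) = -5 - 1/474 = -2371/474 ≈ -5.0021)
t(-16) - 1/(G - 394) = 3*(-16) - 1/(-2371/474 - 394) = -48 - 1/(-189127/474) = -48 - 1*(-474/189127) = -48 + 474/189127 = -9077622/189127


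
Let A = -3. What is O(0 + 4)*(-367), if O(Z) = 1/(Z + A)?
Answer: -367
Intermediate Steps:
O(Z) = 1/(-3 + Z) (O(Z) = 1/(Z - 3) = 1/(-3 + Z))
O(0 + 4)*(-367) = -367/(-3 + (0 + 4)) = -367/(-3 + 4) = -367/1 = 1*(-367) = -367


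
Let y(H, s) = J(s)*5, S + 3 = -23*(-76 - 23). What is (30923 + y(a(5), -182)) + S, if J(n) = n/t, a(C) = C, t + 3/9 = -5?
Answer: 266941/8 ≈ 33368.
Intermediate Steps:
t = -16/3 (t = -1/3 - 5 = -16/3 ≈ -5.3333)
S = 2274 (S = -3 - 23*(-76 - 23) = -3 - 23*(-99) = -3 + 2277 = 2274)
J(n) = -3*n/16 (J(n) = n/(-16/3) = n*(-3/16) = -3*n/16)
y(H, s) = -15*s/16 (y(H, s) = -3*s/16*5 = -15*s/16)
(30923 + y(a(5), -182)) + S = (30923 - 15/16*(-182)) + 2274 = (30923 + 1365/8) + 2274 = 248749/8 + 2274 = 266941/8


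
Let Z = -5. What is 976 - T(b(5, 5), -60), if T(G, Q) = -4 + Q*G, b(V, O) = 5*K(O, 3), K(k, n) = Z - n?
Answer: -1420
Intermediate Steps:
K(k, n) = -5 - n
b(V, O) = -40 (b(V, O) = 5*(-5 - 1*3) = 5*(-5 - 3) = 5*(-8) = -40)
T(G, Q) = -4 + G*Q
976 - T(b(5, 5), -60) = 976 - (-4 - 40*(-60)) = 976 - (-4 + 2400) = 976 - 1*2396 = 976 - 2396 = -1420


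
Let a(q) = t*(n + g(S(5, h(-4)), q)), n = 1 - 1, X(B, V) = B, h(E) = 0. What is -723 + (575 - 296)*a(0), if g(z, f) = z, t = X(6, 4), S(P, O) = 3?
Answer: 4299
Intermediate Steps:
t = 6
n = 0
a(q) = 18 (a(q) = 6*(0 + 3) = 6*3 = 18)
-723 + (575 - 296)*a(0) = -723 + (575 - 296)*18 = -723 + 279*18 = -723 + 5022 = 4299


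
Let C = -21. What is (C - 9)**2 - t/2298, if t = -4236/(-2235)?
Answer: 770403794/856005 ≈ 900.00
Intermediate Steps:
t = 1412/745 (t = -4236*(-1/2235) = 1412/745 ≈ 1.8953)
(C - 9)**2 - t/2298 = (-21 - 9)**2 - 1412/(745*2298) = (-30)**2 - 1412/(745*2298) = 900 - 1*706/856005 = 900 - 706/856005 = 770403794/856005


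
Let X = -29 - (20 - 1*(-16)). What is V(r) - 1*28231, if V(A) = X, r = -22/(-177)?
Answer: -28296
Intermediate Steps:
r = 22/177 (r = -22*(-1/177) = 22/177 ≈ 0.12429)
X = -65 (X = -29 - (20 + 16) = -29 - 1*36 = -29 - 36 = -65)
V(A) = -65
V(r) - 1*28231 = -65 - 1*28231 = -65 - 28231 = -28296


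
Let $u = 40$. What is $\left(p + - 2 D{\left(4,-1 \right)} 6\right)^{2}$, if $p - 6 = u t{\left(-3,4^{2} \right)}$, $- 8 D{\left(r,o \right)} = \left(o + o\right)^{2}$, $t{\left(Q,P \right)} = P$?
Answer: $425104$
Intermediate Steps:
$D{\left(r,o \right)} = - \frac{o^{2}}{2}$ ($D{\left(r,o \right)} = - \frac{\left(o + o\right)^{2}}{8} = - \frac{\left(2 o\right)^{2}}{8} = - \frac{4 o^{2}}{8} = - \frac{o^{2}}{2}$)
$p = 646$ ($p = 6 + 40 \cdot 4^{2} = 6 + 40 \cdot 16 = 6 + 640 = 646$)
$\left(p + - 2 D{\left(4,-1 \right)} 6\right)^{2} = \left(646 + - 2 \left(- \frac{\left(-1\right)^{2}}{2}\right) 6\right)^{2} = \left(646 + - 2 \left(\left(- \frac{1}{2}\right) 1\right) 6\right)^{2} = \left(646 + \left(-2\right) \left(- \frac{1}{2}\right) 6\right)^{2} = \left(646 + 1 \cdot 6\right)^{2} = \left(646 + 6\right)^{2} = 652^{2} = 425104$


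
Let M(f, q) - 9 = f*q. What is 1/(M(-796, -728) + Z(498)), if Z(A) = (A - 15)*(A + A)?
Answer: 1/1060565 ≈ 9.4289e-7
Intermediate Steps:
M(f, q) = 9 + f*q
Z(A) = 2*A*(-15 + A) (Z(A) = (-15 + A)*(2*A) = 2*A*(-15 + A))
1/(M(-796, -728) + Z(498)) = 1/((9 - 796*(-728)) + 2*498*(-15 + 498)) = 1/((9 + 579488) + 2*498*483) = 1/(579497 + 481068) = 1/1060565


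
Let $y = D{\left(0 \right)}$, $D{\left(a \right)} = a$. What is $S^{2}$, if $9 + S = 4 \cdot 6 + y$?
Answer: $225$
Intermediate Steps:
$y = 0$
$S = 15$ ($S = -9 + \left(4 \cdot 6 + 0\right) = -9 + \left(24 + 0\right) = -9 + 24 = 15$)
$S^{2} = 15^{2} = 225$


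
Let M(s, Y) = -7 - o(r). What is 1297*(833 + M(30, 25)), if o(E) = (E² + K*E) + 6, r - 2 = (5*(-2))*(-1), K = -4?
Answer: 939028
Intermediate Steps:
r = 12 (r = 2 + (5*(-2))*(-1) = 2 - 10*(-1) = 2 + 10 = 12)
o(E) = 6 + E² - 4*E (o(E) = (E² - 4*E) + 6 = 6 + E² - 4*E)
M(s, Y) = -109 (M(s, Y) = -7 - (6 + 12² - 4*12) = -7 - (6 + 144 - 48) = -7 - 1*102 = -7 - 102 = -109)
1297*(833 + M(30, 25)) = 1297*(833 - 109) = 1297*724 = 939028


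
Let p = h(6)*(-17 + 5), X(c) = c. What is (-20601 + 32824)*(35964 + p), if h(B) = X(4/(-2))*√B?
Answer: 439587972 + 293352*√6 ≈ 4.4031e+8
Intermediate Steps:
h(B) = -2*√B (h(B) = (4/(-2))*√B = (4*(-½))*√B = -2*√B)
p = 24*√6 (p = (-2*√6)*(-17 + 5) = -2*√6*(-12) = 24*√6 ≈ 58.788)
(-20601 + 32824)*(35964 + p) = (-20601 + 32824)*(35964 + 24*√6) = 12223*(35964 + 24*√6) = 439587972 + 293352*√6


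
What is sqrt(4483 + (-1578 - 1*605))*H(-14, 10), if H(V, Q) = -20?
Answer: -200*sqrt(23) ≈ -959.17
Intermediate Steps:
sqrt(4483 + (-1578 - 1*605))*H(-14, 10) = sqrt(4483 + (-1578 - 1*605))*(-20) = sqrt(4483 + (-1578 - 605))*(-20) = sqrt(4483 - 2183)*(-20) = sqrt(2300)*(-20) = (10*sqrt(23))*(-20) = -200*sqrt(23)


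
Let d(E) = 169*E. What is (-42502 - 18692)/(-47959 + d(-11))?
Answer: 10199/8303 ≈ 1.2284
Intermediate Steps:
(-42502 - 18692)/(-47959 + d(-11)) = (-42502 - 18692)/(-47959 + 169*(-11)) = -61194/(-47959 - 1859) = -61194/(-49818) = -61194*(-1/49818) = 10199/8303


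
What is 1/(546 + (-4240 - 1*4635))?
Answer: -1/8329 ≈ -0.00012006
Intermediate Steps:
1/(546 + (-4240 - 1*4635)) = 1/(546 + (-4240 - 4635)) = 1/(546 - 8875) = 1/(-8329) = -1/8329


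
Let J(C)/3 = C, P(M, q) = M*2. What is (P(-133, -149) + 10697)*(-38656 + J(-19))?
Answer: -403815303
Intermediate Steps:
P(M, q) = 2*M
J(C) = 3*C
(P(-133, -149) + 10697)*(-38656 + J(-19)) = (2*(-133) + 10697)*(-38656 + 3*(-19)) = (-266 + 10697)*(-38656 - 57) = 10431*(-38713) = -403815303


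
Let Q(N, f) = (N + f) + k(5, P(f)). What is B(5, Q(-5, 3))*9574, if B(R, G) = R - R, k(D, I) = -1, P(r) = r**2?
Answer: 0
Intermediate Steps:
Q(N, f) = -1 + N + f (Q(N, f) = (N + f) - 1 = -1 + N + f)
B(R, G) = 0
B(5, Q(-5, 3))*9574 = 0*9574 = 0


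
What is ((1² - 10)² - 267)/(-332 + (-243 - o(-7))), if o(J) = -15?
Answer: 93/280 ≈ 0.33214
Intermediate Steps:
((1² - 10)² - 267)/(-332 + (-243 - o(-7))) = ((1² - 10)² - 267)/(-332 + (-243 - 1*(-15))) = ((1 - 10)² - 267)/(-332 + (-243 + 15)) = ((-9)² - 267)/(-332 - 228) = (81 - 267)/(-560) = -186*(-1/560) = 93/280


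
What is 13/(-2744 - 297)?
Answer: -13/3041 ≈ -0.0042749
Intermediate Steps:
13/(-2744 - 297) = 13/(-3041) = 13*(-1/3041) = -13/3041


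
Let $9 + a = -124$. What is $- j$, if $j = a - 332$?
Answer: $465$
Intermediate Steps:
$a = -133$ ($a = -9 - 124 = -133$)
$j = -465$ ($j = -133 - 332 = -465$)
$- j = \left(-1\right) \left(-465\right) = 465$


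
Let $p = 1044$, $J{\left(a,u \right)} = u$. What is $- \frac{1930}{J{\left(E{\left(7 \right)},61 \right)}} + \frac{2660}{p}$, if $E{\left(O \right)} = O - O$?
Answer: $- \frac{463165}{15921} \approx -29.091$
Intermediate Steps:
$E{\left(O \right)} = 0$
$- \frac{1930}{J{\left(E{\left(7 \right)},61 \right)}} + \frac{2660}{p} = - \frac{1930}{61} + \frac{2660}{1044} = \left(-1930\right) \frac{1}{61} + 2660 \cdot \frac{1}{1044} = - \frac{1930}{61} + \frac{665}{261} = - \frac{463165}{15921}$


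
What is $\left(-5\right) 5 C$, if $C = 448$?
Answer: $-11200$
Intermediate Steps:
$\left(-5\right) 5 C = \left(-5\right) 5 \cdot 448 = \left(-25\right) 448 = -11200$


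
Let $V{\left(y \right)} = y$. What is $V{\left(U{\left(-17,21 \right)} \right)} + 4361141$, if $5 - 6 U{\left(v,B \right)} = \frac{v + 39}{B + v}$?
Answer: $\frac{52333691}{12} \approx 4.3611 \cdot 10^{6}$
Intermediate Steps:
$U{\left(v,B \right)} = \frac{5}{6} - \frac{39 + v}{6 \left(B + v\right)}$ ($U{\left(v,B \right)} = \frac{5}{6} - \frac{\left(v + 39\right) \frac{1}{B + v}}{6} = \frac{5}{6} - \frac{\left(39 + v\right) \frac{1}{B + v}}{6} = \frac{5}{6} - \frac{\frac{1}{B + v} \left(39 + v\right)}{6} = \frac{5}{6} - \frac{39 + v}{6 \left(B + v\right)}$)
$V{\left(U{\left(-17,21 \right)} \right)} + 4361141 = \frac{-39 + 4 \left(-17\right) + 5 \cdot 21}{6 \left(21 - 17\right)} + 4361141 = \frac{-39 - 68 + 105}{6 \cdot 4} + 4361141 = \frac{1}{6} \cdot \frac{1}{4} \left(-2\right) + 4361141 = - \frac{1}{12} + 4361141 = \frac{52333691}{12}$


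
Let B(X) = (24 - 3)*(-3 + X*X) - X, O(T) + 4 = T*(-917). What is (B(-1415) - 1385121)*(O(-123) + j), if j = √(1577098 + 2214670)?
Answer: 4586252818372 + 81325912*√947942 ≈ 4.6654e+12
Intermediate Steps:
O(T) = -4 - 917*T (O(T) = -4 + T*(-917) = -4 - 917*T)
j = 2*√947942 (j = √3791768 = 2*√947942 ≈ 1947.2)
B(X) = -63 - X + 21*X² (B(X) = 21*(-3 + X²) - X = (-63 + 21*X²) - X = -63 - X + 21*X²)
(B(-1415) - 1385121)*(O(-123) + j) = ((-63 - 1*(-1415) + 21*(-1415)²) - 1385121)*((-4 - 917*(-123)) + 2*√947942) = ((-63 + 1415 + 21*2002225) - 1385121)*((-4 + 112791) + 2*√947942) = ((-63 + 1415 + 42046725) - 1385121)*(112787 + 2*√947942) = (42048077 - 1385121)*(112787 + 2*√947942) = 40662956*(112787 + 2*√947942) = 4586252818372 + 81325912*√947942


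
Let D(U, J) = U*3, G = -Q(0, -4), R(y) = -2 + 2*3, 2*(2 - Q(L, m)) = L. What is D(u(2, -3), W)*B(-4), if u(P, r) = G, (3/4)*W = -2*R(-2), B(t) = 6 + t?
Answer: -12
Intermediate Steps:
Q(L, m) = 2 - L/2
R(y) = 4 (R(y) = -2 + 6 = 4)
W = -32/3 (W = 4*(-2*4)/3 = (4/3)*(-8) = -32/3 ≈ -10.667)
G = -2 (G = -(2 - 1/2*0) = -(2 + 0) = -1*2 = -2)
u(P, r) = -2
D(U, J) = 3*U
D(u(2, -3), W)*B(-4) = (3*(-2))*(6 - 4) = -6*2 = -12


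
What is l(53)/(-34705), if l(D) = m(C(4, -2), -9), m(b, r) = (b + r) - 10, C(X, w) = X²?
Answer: 3/34705 ≈ 8.6443e-5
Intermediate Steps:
m(b, r) = -10 + b + r
l(D) = -3 (l(D) = -10 + 4² - 9 = -10 + 16 - 9 = -3)
l(53)/(-34705) = -3/(-34705) = -3*(-1/34705) = 3/34705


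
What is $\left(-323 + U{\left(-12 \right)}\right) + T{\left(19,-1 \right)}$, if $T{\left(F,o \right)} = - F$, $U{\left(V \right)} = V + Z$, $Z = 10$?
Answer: $-344$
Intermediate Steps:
$U{\left(V \right)} = 10 + V$ ($U{\left(V \right)} = V + 10 = 10 + V$)
$\left(-323 + U{\left(-12 \right)}\right) + T{\left(19,-1 \right)} = \left(-323 + \left(10 - 12\right)\right) - 19 = \left(-323 - 2\right) - 19 = -325 - 19 = -344$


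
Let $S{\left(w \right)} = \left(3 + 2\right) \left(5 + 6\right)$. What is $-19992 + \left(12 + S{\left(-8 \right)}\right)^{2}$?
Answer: $-15503$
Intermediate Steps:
$S{\left(w \right)} = 55$ ($S{\left(w \right)} = 5 \cdot 11 = 55$)
$-19992 + \left(12 + S{\left(-8 \right)}\right)^{2} = -19992 + \left(12 + 55\right)^{2} = -19992 + 67^{2} = -19992 + 4489 = -15503$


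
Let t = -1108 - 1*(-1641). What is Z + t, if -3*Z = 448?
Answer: 1151/3 ≈ 383.67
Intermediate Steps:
Z = -448/3 (Z = -1/3*448 = -448/3 ≈ -149.33)
t = 533 (t = -1108 + 1641 = 533)
Z + t = -448/3 + 533 = 1151/3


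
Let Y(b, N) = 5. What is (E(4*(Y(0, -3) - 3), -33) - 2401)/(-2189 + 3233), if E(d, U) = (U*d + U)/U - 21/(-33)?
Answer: -26305/11484 ≈ -2.2906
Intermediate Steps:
E(d, U) = 7/11 + (U + U*d)/U (E(d, U) = (U + U*d)/U - 21*(-1/33) = (U + U*d)/U + 7/11 = 7/11 + (U + U*d)/U)
(E(4*(Y(0, -3) - 3), -33) - 2401)/(-2189 + 3233) = ((18/11 + 4*(5 - 3)) - 2401)/(-2189 + 3233) = ((18/11 + 4*2) - 2401)/1044 = ((18/11 + 8) - 2401)*(1/1044) = (106/11 - 2401)*(1/1044) = -26305/11*1/1044 = -26305/11484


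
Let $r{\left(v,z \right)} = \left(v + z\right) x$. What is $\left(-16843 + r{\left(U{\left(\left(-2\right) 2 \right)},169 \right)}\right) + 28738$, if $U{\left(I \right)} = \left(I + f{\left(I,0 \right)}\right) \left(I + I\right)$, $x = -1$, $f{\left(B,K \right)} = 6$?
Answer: $11742$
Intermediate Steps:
$U{\left(I \right)} = 2 I \left(6 + I\right)$ ($U{\left(I \right)} = \left(I + 6\right) \left(I + I\right) = \left(6 + I\right) 2 I = 2 I \left(6 + I\right)$)
$r{\left(v,z \right)} = - v - z$ ($r{\left(v,z \right)} = \left(v + z\right) \left(-1\right) = - v - z$)
$\left(-16843 + r{\left(U{\left(\left(-2\right) 2 \right)},169 \right)}\right) + 28738 = \left(-16843 - \left(169 + 2 \left(\left(-2\right) 2\right) \left(6 - 4\right)\right)\right) + 28738 = \left(-16843 - \left(169 + 2 \left(-4\right) \left(6 - 4\right)\right)\right) + 28738 = \left(-16843 - \left(169 + 2 \left(-4\right) 2\right)\right) + 28738 = \left(-16843 - 153\right) + 28738 = -16996 + 28738 = 11742$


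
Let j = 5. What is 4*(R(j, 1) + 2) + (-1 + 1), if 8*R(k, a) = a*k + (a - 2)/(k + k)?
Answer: 209/20 ≈ 10.450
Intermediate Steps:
R(k, a) = a*k/8 + (-2 + a)/(16*k) (R(k, a) = (a*k + (a - 2)/(k + k))/8 = (a*k + (-2 + a)/((2*k)))/8 = (a*k + (-2 + a)*(1/(2*k)))/8 = (a*k + (-2 + a)/(2*k))/8 = a*k/8 + (-2 + a)/(16*k))
4*(R(j, 1) + 2) + (-1 + 1) = 4*((1/16)*(-2 + 1 + 2*1*5²)/5 + 2) + (-1 + 1) = 4*((1/16)*(⅕)*(-2 + 1 + 2*1*25) + 2) + 0 = 4*((1/16)*(⅕)*(-2 + 1 + 50) + 2) + 0 = 4*((1/16)*(⅕)*49 + 2) + 0 = 4*(49/80 + 2) + 0 = 4*(209/80) + 0 = 209/20 + 0 = 209/20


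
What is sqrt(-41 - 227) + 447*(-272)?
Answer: -121584 + 2*I*sqrt(67) ≈ -1.2158e+5 + 16.371*I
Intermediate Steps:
sqrt(-41 - 227) + 447*(-272) = sqrt(-268) - 121584 = 2*I*sqrt(67) - 121584 = -121584 + 2*I*sqrt(67)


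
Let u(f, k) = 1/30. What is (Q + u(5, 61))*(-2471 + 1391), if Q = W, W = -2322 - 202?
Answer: 2725884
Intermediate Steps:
u(f, k) = 1/30
W = -2524
Q = -2524
(Q + u(5, 61))*(-2471 + 1391) = (-2524 + 1/30)*(-2471 + 1391) = -75719/30*(-1080) = 2725884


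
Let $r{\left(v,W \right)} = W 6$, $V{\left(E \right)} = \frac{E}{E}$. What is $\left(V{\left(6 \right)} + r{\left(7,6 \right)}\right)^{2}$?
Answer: $1369$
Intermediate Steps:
$V{\left(E \right)} = 1$
$r{\left(v,W \right)} = 6 W$
$\left(V{\left(6 \right)} + r{\left(7,6 \right)}\right)^{2} = \left(1 + 6 \cdot 6\right)^{2} = \left(1 + 36\right)^{2} = 37^{2} = 1369$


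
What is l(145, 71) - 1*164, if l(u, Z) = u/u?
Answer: -163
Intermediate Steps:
l(u, Z) = 1
l(145, 71) - 1*164 = 1 - 1*164 = 1 - 164 = -163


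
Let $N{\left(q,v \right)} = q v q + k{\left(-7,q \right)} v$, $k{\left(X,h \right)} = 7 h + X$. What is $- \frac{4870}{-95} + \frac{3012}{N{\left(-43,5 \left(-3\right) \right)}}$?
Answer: $\frac{7485594}{146395} \approx 51.133$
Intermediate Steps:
$k{\left(X,h \right)} = X + 7 h$
$N{\left(q,v \right)} = v q^{2} + v \left(-7 + 7 q\right)$ ($N{\left(q,v \right)} = q v q + \left(-7 + 7 q\right) v = v q^{2} + v \left(-7 + 7 q\right)$)
$- \frac{4870}{-95} + \frac{3012}{N{\left(-43,5 \left(-3\right) \right)}} = - \frac{4870}{-95} + \frac{3012}{5 \left(-3\right) \left(-7 + \left(-43\right)^{2} + 7 \left(-43\right)\right)} = \left(-4870\right) \left(- \frac{1}{95}\right) + \frac{3012}{\left(-15\right) \left(-7 + 1849 - 301\right)} = \frac{974}{19} + \frac{3012}{\left(-15\right) 1541} = \frac{974}{19} + \frac{3012}{-23115} = \frac{974}{19} + 3012 \left(- \frac{1}{23115}\right) = \frac{974}{19} - \frac{1004}{7705} = \frac{7485594}{146395}$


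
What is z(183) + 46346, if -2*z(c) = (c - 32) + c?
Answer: 46179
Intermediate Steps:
z(c) = 16 - c (z(c) = -((c - 32) + c)/2 = -((-32 + c) + c)/2 = -(-32 + 2*c)/2 = 16 - c)
z(183) + 46346 = (16 - 1*183) + 46346 = (16 - 183) + 46346 = -167 + 46346 = 46179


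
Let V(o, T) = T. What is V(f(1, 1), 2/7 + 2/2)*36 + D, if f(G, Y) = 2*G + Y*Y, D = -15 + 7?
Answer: 268/7 ≈ 38.286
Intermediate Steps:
D = -8
f(G, Y) = Y**2 + 2*G (f(G, Y) = 2*G + Y**2 = Y**2 + 2*G)
V(f(1, 1), 2/7 + 2/2)*36 + D = (2/7 + 2/2)*36 - 8 = (2*(1/7) + 2*(1/2))*36 - 8 = (2/7 + 1)*36 - 8 = (9/7)*36 - 8 = 324/7 - 8 = 268/7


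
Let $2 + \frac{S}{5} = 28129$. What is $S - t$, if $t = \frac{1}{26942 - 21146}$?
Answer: $\frac{815120459}{5796} \approx 1.4064 \cdot 10^{5}$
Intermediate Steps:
$S = 140635$ ($S = -10 + 5 \cdot 28129 = -10 + 140645 = 140635$)
$t = \frac{1}{5796} \approx 0.00017253$
$S - t = 140635 - \frac{1}{5796} = \frac{815120459}{5796}$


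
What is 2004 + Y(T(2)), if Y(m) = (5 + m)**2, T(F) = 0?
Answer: 2029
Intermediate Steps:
2004 + Y(T(2)) = 2004 + (5 + 0)**2 = 2004 + 5**2 = 2004 + 25 = 2029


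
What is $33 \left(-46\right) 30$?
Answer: $-45540$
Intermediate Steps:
$33 \left(-46\right) 30 = \left(-1518\right) 30 = -45540$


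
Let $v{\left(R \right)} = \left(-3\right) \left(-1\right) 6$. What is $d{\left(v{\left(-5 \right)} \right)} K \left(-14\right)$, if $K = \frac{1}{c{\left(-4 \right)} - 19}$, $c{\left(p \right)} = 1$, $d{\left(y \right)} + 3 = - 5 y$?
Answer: $- \frac{217}{3} \approx -72.333$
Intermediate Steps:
$v{\left(R \right)} = 18$ ($v{\left(R \right)} = 3 \cdot 6 = 18$)
$d{\left(y \right)} = -3 - 5 y$
$K = - \frac{1}{18}$ ($K = \frac{1}{1 - 19} = \frac{1}{-18} = - \frac{1}{18} \approx -0.055556$)
$d{\left(v{\left(-5 \right)} \right)} K \left(-14\right) = \left(-3 - 90\right) \left(- \frac{1}{18}\right) \left(-14\right) = \left(-93\right) \left(- \frac{1}{18}\right) \left(-14\right) = \frac{31}{6} \left(-14\right) = - \frac{217}{3}$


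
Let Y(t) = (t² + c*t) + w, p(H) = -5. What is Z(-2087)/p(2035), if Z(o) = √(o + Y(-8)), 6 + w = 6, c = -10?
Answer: -I*√1943/5 ≈ -8.8159*I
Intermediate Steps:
w = 0 (w = -6 + 6 = 0)
Y(t) = t² - 10*t (Y(t) = (t² - 10*t) + 0 = t² - 10*t)
Z(o) = √(144 + o) (Z(o) = √(o - 8*(-10 - 8)) = √(o - 8*(-18)) = √(o + 144) = √(144 + o))
Z(-2087)/p(2035) = √(144 - 2087)/(-5) = √(-1943)*(-⅕) = (I*√1943)*(-⅕) = -I*√1943/5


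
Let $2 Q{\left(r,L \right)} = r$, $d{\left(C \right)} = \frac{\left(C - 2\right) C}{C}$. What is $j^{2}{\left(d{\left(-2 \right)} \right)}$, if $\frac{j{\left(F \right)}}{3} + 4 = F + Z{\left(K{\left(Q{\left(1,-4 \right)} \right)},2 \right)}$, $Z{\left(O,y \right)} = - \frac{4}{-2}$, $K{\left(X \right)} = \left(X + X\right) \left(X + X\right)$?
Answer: $324$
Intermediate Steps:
$d{\left(C \right)} = -2 + C$ ($d{\left(C \right)} = \frac{\left(-2 + C\right) C}{C} = \frac{C \left(-2 + C\right)}{C} = -2 + C$)
$Q{\left(r,L \right)} = \frac{r}{2}$
$K{\left(X \right)} = 4 X^{2}$ ($K{\left(X \right)} = 2 X 2 X = 4 X^{2}$)
$Z{\left(O,y \right)} = 2$ ($Z{\left(O,y \right)} = \left(-4\right) \left(- \frac{1}{2}\right) = 2$)
$j{\left(F \right)} = -6 + 3 F$ ($j{\left(F \right)} = -12 + 3 \left(F + 2\right) = -12 + 3 \left(2 + F\right) = -12 + \left(6 + 3 F\right) = -6 + 3 F$)
$j^{2}{\left(d{\left(-2 \right)} \right)} = \left(-6 + 3 \left(-2 - 2\right)\right)^{2} = \left(-6 + 3 \left(-4\right)\right)^{2} = \left(-6 - 12\right)^{2} = \left(-18\right)^{2} = 324$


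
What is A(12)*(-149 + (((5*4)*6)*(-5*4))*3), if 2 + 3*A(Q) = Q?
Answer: -73490/3 ≈ -24497.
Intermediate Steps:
A(Q) = -2/3 + Q/3
A(12)*(-149 + (((5*4)*6)*(-5*4))*3) = (-2/3 + (1/3)*12)*(-149 + (((5*4)*6)*(-5*4))*3) = (-2/3 + 4)*(-149 + ((20*6)*(-20))*3) = 10*(-149 + (120*(-20))*3)/3 = 10*(-149 - 2400*3)/3 = 10*(-149 - 7200)/3 = (10/3)*(-7349) = -73490/3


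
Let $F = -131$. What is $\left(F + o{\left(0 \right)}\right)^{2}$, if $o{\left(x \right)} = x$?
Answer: $17161$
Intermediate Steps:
$\left(F + o{\left(0 \right)}\right)^{2} = \left(-131 + 0\right)^{2} = \left(-131\right)^{2} = 17161$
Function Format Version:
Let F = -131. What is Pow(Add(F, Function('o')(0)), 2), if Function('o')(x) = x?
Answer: 17161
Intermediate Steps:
Pow(Add(F, Function('o')(0)), 2) = Pow(Add(-131, 0), 2) = Pow(-131, 2) = 17161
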